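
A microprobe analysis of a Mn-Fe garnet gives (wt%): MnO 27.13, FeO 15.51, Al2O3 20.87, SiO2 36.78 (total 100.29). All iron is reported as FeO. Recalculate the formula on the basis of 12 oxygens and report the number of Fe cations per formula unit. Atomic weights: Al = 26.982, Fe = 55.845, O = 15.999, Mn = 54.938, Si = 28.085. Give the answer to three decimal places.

27.13 wt% MnO ÷ 70.937 g/mol = 0.38245 mol, giving 0.38245 Mn and 0.38245 O.
15.51 wt% FeO ÷ 71.844 g/mol = 0.21588 mol, giving 0.21588 Fe and 0.21588 O.
20.87 wt% Al2O3 ÷ 101.961 g/mol = 0.20469 mol, giving 0.40938 Al and 0.61407 O.
36.78 wt% SiO2 ÷ 60.083 g/mol = 0.61215 mol, giving 0.61215 Si and 1.22430 O.
Oxygen sums to 2.43670; scaling by 12/2.43670 = 4.92469 puts the formula on 12 O.
Fe: 0.21588 × 4.92469 = 1.063 atoms per formula unit.

1.063 Fe apfu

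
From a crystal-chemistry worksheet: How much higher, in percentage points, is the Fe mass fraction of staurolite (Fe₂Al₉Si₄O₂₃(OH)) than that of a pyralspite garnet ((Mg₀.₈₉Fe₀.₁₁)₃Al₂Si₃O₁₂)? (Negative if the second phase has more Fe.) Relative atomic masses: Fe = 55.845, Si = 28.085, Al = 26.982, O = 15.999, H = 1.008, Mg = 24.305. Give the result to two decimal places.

8.65 percentage points

M(Fe₂Al₉Si₄O₂₃(OH)) = 851.852 g/mol, so wt% Fe = 111.690/851.852 × 100 = 13.11%.
M((Mg₀.₈₉Fe₀.₁₁)₃Al₂Si₃O₁₂) = 413.530 g/mol, so wt% Fe = 18.429/413.530 × 100 = 4.46%.
13.11 − 4.46 = 8.65 pp.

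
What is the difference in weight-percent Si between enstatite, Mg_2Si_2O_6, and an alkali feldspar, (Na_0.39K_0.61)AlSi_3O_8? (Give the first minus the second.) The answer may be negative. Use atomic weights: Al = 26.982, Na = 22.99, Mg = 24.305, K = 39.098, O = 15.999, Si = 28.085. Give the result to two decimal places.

First mineral: 56.170 g Si in 200.774 g formula = 27.98 wt% Si.
Second mineral: 84.255 g Si in 272.045 g formula = 30.97 wt% Si.
27.98% − 30.97% gives a difference of -2.99 percentage points.

-2.99 percentage points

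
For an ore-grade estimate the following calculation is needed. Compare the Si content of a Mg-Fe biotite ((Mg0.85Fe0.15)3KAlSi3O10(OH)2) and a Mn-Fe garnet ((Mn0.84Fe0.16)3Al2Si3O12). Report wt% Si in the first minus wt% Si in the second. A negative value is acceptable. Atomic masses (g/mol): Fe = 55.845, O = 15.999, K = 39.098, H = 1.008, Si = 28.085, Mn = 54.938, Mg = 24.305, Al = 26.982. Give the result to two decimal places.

Si in (Mg0.85Fe0.15)3KAlSi3O10(OH)2: molar mass 431.447 g/mol; 3×28.085 = 84.255 g → 19.53 wt%.
Si in (Mn0.84Fe0.16)3Al2Si3O12: molar mass 495.456 g/mol; 3×28.085 = 84.255 g → 17.01 wt%.
Difference = 19.53 − 17.01 = 2.52 percentage points.

2.52 percentage points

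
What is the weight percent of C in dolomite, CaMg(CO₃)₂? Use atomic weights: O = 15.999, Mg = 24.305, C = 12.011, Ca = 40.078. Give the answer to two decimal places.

Formula mass = 1·40.078 + 1·24.305 + 2·12.011 + 6·15.999 = 184.399 g/mol, of which 24.022 g is C.
So C makes up 24.022/184.399 = 0.1303 of the mass, i.e. 13.03%.

13.03 wt%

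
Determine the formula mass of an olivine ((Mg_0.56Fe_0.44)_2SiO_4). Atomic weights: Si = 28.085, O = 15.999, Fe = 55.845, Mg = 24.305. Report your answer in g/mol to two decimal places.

168.45 g/mol

The formula mass is the sum 1.12×24.305 + 0.88×55.845 + 1×28.085 + 4×15.999.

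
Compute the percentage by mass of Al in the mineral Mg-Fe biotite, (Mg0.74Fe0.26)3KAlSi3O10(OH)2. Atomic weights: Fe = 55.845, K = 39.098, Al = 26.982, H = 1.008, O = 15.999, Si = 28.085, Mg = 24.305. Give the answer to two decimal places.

Molar mass of (Mg0.74Fe0.26)3KAlSi3O10(OH)2: 2.22×24.305 + 0.78×55.845 + 1×39.098 + 1×26.982 + 3×28.085 + 12×15.999 + 2×1.008 = 441.855 g/mol.
Mass of Al per formula unit: 1 × 26.982 = 26.982 g.
Weight fraction Al = 26.982 / 441.855 = 0.0611.

6.11 wt%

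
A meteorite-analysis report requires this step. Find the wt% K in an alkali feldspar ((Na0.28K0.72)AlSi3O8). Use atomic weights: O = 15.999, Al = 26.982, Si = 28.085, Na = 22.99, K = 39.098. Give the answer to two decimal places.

Molar mass of (Na0.28K0.72)AlSi3O8: 0.28*22.99 + 0.72*39.098 + 1*26.982 + 3*28.085 + 8*15.999 = 273.817 g/mol.
Mass of K per formula unit: 0.72 × 39.098 = 28.151 g.
Weight fraction K = 28.151 / 273.817 = 0.1028.

10.28 mass %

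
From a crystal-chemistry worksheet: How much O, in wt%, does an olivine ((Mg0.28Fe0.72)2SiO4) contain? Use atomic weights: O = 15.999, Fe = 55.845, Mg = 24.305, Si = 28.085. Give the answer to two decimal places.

34.39 wt%

Molar mass of (Mg0.28Fe0.72)2SiO4: 0.56*24.305 + 1.44*55.845 + 1*28.085 + 4*15.999 = 186.109 g/mol.
Mass of O per formula unit: 4 × 15.999 = 63.996 g.
Weight fraction O = 63.996 / 186.109 = 0.3439.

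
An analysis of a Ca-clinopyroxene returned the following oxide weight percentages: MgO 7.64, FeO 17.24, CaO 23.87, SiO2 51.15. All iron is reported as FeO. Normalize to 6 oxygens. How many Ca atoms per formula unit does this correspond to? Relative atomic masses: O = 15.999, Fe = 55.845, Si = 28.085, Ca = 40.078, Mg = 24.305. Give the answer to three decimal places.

MgO (M=40.304): mol = 0.18956; Mg = 0.18956, O = 0.18956.
FeO (M=71.844): mol = 0.23996; Fe = 0.23996, O = 0.23996.
CaO (M=56.077): mol = 0.42566; Ca = 0.42566, O = 0.42566.
SiO2 (M=60.083): mol = 0.85132; Si = 0.85132, O = 1.70264.
ΣO = 2.55782; factor = 6/ΣO = 2.34575.
Ca apfu = 0.42566 × 2.34575 = 0.998.

0.998 Ca apfu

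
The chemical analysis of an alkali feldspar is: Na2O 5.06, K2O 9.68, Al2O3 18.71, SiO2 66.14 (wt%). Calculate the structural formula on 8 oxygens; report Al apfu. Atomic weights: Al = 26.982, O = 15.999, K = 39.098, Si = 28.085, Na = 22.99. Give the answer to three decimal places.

1.000 Al apfu

Na2O: 5.06/61.979 = 0.08164 mol → 0.16328 mol Na, 0.08164 mol O.
K2O: 9.68/94.195 = 0.10277 mol → 0.20554 mol K, 0.10277 mol O.
Al2O3: 18.71/101.961 = 0.18350 mol → 0.36700 mol Al, 0.55050 mol O.
SiO2: 66.14/60.083 = 1.10081 mol → 1.10081 mol Si, 2.20162 mol O.
Total oxygen = 2.93653 mol. Normalization factor = 8/2.93653 = 2.72430.
Al per 8 O = 0.36700 × 2.72430 = 1.000.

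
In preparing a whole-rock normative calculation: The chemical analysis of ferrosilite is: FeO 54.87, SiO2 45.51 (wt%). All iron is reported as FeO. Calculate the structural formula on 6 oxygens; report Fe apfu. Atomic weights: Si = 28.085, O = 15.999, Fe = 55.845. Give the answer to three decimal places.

2.011 Fe apfu

FeO (M=71.844): mol = 0.76374; Fe = 0.76374, O = 0.76374.
SiO2 (M=60.083): mol = 0.75745; Si = 0.75745, O = 1.51490.
ΣO = 2.27864; factor = 6/ΣO = 2.63315.
Fe apfu = 0.76374 × 2.63315 = 2.011.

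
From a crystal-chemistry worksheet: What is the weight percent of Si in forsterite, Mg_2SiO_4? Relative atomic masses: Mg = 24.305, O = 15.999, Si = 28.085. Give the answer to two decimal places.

Molar mass of Mg_2SiO_4: 2×24.305 + 1×28.085 + 4×15.999 = 140.691 g/mol.
Mass of Si per formula unit: 1 × 28.085 = 28.085 g.
Weight fraction Si = 28.085 / 140.691 = 0.1996.

19.96 weight percent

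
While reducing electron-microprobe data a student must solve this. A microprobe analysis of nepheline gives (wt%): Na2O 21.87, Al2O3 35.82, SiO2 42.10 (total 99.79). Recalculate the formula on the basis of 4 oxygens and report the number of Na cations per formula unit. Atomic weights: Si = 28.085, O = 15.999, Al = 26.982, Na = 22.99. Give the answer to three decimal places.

1.005 Na apfu

Na2O (M=61.979): mol = 0.35286; Na = 0.70572, O = 0.35286.
Al2O3 (M=101.961): mol = 0.35131; Al = 0.70262, O = 1.05393.
SiO2 (M=60.083): mol = 0.70070; Si = 0.70070, O = 1.40140.
ΣO = 2.80819; factor = 4/ΣO = 1.42441.
Na apfu = 0.70572 × 1.42441 = 1.005.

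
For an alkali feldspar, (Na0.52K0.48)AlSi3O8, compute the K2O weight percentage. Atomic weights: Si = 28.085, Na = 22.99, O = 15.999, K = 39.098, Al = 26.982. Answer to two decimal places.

M((Na0.52K0.48)AlSi3O8) = 269.951 g/mol; M(K2O) = 94.195 g/mol.
Moles K2O per formula unit = 0.48 K ÷ 2 = 0.2400.
K2O fraction = (0.2400 × 94.195) / 269.951 = 22.607/269.951 = 0.0837.

8.37 wt%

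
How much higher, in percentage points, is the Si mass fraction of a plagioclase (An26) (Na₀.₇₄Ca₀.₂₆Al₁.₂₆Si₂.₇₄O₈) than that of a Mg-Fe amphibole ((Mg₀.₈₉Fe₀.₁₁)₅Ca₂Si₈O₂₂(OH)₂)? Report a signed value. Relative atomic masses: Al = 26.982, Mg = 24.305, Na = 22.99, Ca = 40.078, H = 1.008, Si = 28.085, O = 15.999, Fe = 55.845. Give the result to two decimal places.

1.81 percentage points

Si in Na₀.₇₄Ca₀.₂₆Al₁.₂₆Si₂.₇₄O₈: molar mass 266.375 g/mol; 2.74×28.085 = 76.953 g → 28.89 wt%.
Si in (Mg₀.₈₉Fe₀.₁₁)₅Ca₂Si₈O₂₂(OH)₂: molar mass 829.700 g/mol; 8×28.085 = 224.680 g → 27.08 wt%.
Difference = 28.89 − 27.08 = 1.81 percentage points.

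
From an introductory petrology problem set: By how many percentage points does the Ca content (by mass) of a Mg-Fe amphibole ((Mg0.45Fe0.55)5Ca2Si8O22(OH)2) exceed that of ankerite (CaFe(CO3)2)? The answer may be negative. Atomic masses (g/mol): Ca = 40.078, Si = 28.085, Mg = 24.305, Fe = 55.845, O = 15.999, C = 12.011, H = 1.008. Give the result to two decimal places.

-9.64 percentage points

Ca in (Mg0.45Fe0.55)5Ca2Si8O22(OH)2: molar mass 899.088 g/mol; 2×40.078 = 80.156 g → 8.92 wt%.
Ca in CaFe(CO3)2: molar mass 215.939 g/mol; 1×40.078 = 40.078 g → 18.56 wt%.
Difference = 8.92 − 18.56 = -9.64 percentage points.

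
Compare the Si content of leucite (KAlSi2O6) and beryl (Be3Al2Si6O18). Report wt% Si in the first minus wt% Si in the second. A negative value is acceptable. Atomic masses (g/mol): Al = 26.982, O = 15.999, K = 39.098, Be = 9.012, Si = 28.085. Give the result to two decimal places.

-5.61 percentage points

M(KAlSi2O6) = 218.244 g/mol, so wt% Si = 56.170/218.244 × 100 = 25.74%.
M(Be3Al2Si6O18) = 537.492 g/mol, so wt% Si = 168.510/537.492 × 100 = 31.35%.
25.74 − 31.35 = -5.61 pp.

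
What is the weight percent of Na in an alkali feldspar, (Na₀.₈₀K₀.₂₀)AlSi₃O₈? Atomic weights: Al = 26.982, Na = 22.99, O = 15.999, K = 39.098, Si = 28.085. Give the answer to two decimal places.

6.93 weight percent

M((Na₀.₈₀K₀.₂₀)AlSi₃O₈) = 265.441 g/mol.
Na contributes 0.80 × 22.99 = 18.392 g per mole.
18.392/265.441 = 0.0693 → 6.93%.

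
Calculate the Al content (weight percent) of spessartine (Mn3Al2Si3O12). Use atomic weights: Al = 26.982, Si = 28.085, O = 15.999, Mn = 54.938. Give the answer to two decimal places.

10.90 weight percent

Formula mass = 3·54.938 + 2·26.982 + 3·28.085 + 12·15.999 = 495.021 g/mol, of which 53.964 g is Al.
So Al makes up 53.964/495.021 = 0.1090 of the mass, i.e. 10.90%.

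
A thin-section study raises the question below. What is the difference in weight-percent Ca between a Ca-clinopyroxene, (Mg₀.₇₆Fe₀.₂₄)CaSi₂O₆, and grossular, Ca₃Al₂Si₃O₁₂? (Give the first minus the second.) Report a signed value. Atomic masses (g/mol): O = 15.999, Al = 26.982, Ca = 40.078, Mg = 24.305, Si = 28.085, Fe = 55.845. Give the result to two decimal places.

-8.81 percentage points

Ca in (Mg₀.₇₆Fe₀.₂₄)CaSi₂O₆: molar mass 224.117 g/mol; 1×40.078 = 40.078 g → 17.88 wt%.
Ca in Ca₃Al₂Si₃O₁₂: molar mass 450.441 g/mol; 3×40.078 = 120.234 g → 26.69 wt%.
Difference = 17.88 − 26.69 = -8.81 percentage points.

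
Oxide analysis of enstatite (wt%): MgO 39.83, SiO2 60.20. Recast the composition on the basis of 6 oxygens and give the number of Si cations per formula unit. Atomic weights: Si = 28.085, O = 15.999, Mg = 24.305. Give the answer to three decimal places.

39.83 wt% MgO ÷ 40.304 g/mol = 0.98824 mol, giving 0.98824 Mg and 0.98824 O.
60.20 wt% SiO2 ÷ 60.083 g/mol = 1.00195 mol, giving 1.00195 Si and 2.00390 O.
Oxygen sums to 2.99214; scaling by 6/2.99214 = 2.00525 puts the formula on 6 O.
Si: 1.00195 × 2.00525 = 2.009 atoms per formula unit.

2.009 Si apfu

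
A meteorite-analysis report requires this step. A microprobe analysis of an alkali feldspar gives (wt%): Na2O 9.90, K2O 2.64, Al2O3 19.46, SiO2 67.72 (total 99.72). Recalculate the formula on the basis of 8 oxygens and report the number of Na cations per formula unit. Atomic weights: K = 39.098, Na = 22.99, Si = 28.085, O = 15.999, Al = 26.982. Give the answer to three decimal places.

0.848 Na apfu

Na2O (M=61.979): mol = 0.15973; Na = 0.31946, O = 0.15973.
K2O (M=94.195): mol = 0.02803; K = 0.05606, O = 0.02803.
Al2O3 (M=101.961): mol = 0.19086; Al = 0.38172, O = 0.57258.
SiO2 (M=60.083): mol = 1.12711; Si = 1.12711, O = 2.25422.
ΣO = 3.01456; factor = 8/ΣO = 2.65379.
Na apfu = 0.31946 × 2.65379 = 0.848.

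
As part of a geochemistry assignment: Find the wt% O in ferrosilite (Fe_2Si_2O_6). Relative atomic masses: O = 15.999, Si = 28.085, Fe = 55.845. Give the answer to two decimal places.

Formula mass = 2*55.845 + 2*28.085 + 6*15.999 = 263.854 g/mol, of which 95.994 g is O.
So O makes up 95.994/263.854 = 0.3638 of the mass, i.e. 36.38%.

36.38 weight percent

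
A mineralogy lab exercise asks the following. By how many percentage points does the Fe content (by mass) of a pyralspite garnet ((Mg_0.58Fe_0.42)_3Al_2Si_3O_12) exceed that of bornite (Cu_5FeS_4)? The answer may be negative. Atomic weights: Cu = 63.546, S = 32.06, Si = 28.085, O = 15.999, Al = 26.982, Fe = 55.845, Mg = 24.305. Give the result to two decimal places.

4.76 percentage points

First mineral: 70.365 g Fe in 442.862 g formula = 15.89 wt% Fe.
Second mineral: 55.845 g Fe in 501.815 g formula = 11.13 wt% Fe.
15.89% − 11.13% gives a difference of 4.76 percentage points.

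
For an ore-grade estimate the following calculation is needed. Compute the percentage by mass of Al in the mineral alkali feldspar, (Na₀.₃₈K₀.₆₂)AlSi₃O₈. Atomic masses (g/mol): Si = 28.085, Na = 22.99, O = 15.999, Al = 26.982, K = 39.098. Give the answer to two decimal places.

Formula mass = 0.38×22.99 + 0.62×39.098 + 1×26.982 + 3×28.085 + 8×15.999 = 272.206 g/mol, of which 26.982 g is Al.
So Al makes up 26.982/272.206 = 0.0991 of the mass, i.e. 9.91%.

9.91 mass %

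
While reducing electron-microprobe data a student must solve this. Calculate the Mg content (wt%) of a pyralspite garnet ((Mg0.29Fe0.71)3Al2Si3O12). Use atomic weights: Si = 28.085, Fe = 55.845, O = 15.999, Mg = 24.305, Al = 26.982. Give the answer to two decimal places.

4.50 wt%

Formula mass = 0.87*24.305 + 2.13*55.845 + 2*26.982 + 3*28.085 + 12*15.999 = 470.302 g/mol, of which 21.145 g is Mg.
So Mg makes up 21.145/470.302 = 0.0450 of the mass, i.e. 4.50%.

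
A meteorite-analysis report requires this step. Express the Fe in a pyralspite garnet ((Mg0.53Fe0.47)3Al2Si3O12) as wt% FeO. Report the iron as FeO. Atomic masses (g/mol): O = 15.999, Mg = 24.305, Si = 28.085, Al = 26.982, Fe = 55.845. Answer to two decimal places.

Molar mass of (Mg0.53Fe0.47)3Al2Si3O12 = 1.59·24.305 + 1.41·55.845 + 2·26.982 + 3·28.085 + 12·15.999 = 447.593 g/mol.
Each formula unit contains 1.41 Fe, equivalent to 1.41/1 = 1.4100 mol FeO.
M(FeO) = 1×55.845 + 1×15.999 = 71.844 g/mol.
Mass of FeO per formula unit = 1.4100 × 71.844 = 101.300 g.
FeO wt% = 101.300 / 447.593 × 100 = 22.63%.

22.63 wt%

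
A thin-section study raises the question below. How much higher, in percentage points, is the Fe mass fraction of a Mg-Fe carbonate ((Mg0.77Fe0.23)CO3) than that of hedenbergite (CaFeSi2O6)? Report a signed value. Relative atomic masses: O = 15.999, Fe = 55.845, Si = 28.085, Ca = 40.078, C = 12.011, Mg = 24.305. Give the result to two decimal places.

M((Mg0.77Fe0.23)CO3) = 91.567 g/mol, so wt% Fe = 12.844/91.567 × 100 = 14.03%.
M(CaFeSi2O6) = 248.087 g/mol, so wt% Fe = 55.845/248.087 × 100 = 22.51%.
14.03 − 22.51 = -8.48 pp.

-8.48 percentage points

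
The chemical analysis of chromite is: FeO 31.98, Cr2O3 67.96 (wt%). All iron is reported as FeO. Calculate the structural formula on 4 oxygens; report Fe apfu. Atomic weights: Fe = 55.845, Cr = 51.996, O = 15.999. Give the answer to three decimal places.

FeO: 31.98/71.844 = 0.44513 mol → 0.44513 mol Fe, 0.44513 mol O.
Cr2O3: 67.96/151.989 = 0.44714 mol → 0.89428 mol Cr, 1.34142 mol O.
Total oxygen = 1.78655 mol. Normalization factor = 4/1.78655 = 2.23895.
Fe per 4 O = 0.44513 × 2.23895 = 0.997.

0.997 Fe apfu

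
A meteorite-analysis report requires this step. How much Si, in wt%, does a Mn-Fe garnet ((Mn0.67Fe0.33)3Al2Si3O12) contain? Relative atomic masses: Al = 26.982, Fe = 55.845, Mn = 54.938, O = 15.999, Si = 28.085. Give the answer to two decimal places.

Molar mass of (Mn0.67Fe0.33)3Al2Si3O12: 2.01*54.938 + 0.99*55.845 + 2*26.982 + 3*28.085 + 12*15.999 = 495.919 g/mol.
Mass of Si per formula unit: 3 × 28.085 = 84.255 g.
Weight fraction Si = 84.255 / 495.919 = 0.1699.

16.99 wt%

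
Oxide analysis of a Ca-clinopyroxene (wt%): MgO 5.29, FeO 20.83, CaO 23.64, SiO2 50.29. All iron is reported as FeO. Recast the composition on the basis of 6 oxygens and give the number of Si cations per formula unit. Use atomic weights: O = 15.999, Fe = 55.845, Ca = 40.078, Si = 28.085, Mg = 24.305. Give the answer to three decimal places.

MgO (M=40.304): mol = 0.13125; Mg = 0.13125, O = 0.13125.
FeO (M=71.844): mol = 0.28993; Fe = 0.28993, O = 0.28993.
CaO (M=56.077): mol = 0.42156; Ca = 0.42156, O = 0.42156.
SiO2 (M=60.083): mol = 0.83701; Si = 0.83701, O = 1.67402.
ΣO = 2.51676; factor = 6/ΣO = 2.38402.
Si apfu = 0.83701 × 2.38402 = 1.995.

1.995 Si apfu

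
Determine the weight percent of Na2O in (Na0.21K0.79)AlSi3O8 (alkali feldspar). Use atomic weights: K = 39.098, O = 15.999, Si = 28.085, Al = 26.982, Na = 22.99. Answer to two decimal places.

2.37 wt%

Molar mass of (Na0.21K0.79)AlSi3O8 = 0.21·22.99 + 0.79·39.098 + 1·26.982 + 3·28.085 + 8·15.999 = 274.944 g/mol.
Each formula unit contains 0.21 Na, equivalent to 0.21/2 = 0.1050 mol Na2O.
M(Na2O) = 2×22.99 + 1×15.999 = 61.979 g/mol.
Mass of Na2O per formula unit = 0.1050 × 61.979 = 6.508 g.
Na2O wt% = 6.508 / 274.944 × 100 = 2.37%.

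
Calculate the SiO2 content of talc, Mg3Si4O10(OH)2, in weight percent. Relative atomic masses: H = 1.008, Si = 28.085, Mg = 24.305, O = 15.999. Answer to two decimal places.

Molar mass of Mg3Si4O10(OH)2 = 3×24.305 + 4×28.085 + 12×15.999 + 2×1.008 = 379.259 g/mol.
Each formula unit contains 4 Si, equivalent to 4/1 = 4.0000 mol SiO2.
M(SiO2) = 1×28.085 + 2×15.999 = 60.083 g/mol.
Mass of SiO2 per formula unit = 4.0000 × 60.083 = 240.332 g.
SiO2 wt% = 240.332 / 379.259 × 100 = 63.37%.

63.37 wt%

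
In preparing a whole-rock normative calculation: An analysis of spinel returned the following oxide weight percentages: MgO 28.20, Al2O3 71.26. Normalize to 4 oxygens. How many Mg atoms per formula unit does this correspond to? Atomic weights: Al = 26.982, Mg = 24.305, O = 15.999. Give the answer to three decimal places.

MgO: 28.20/40.304 = 0.69968 mol → 0.69968 mol Mg, 0.69968 mol O.
Al2O3: 71.26/101.961 = 0.69889 mol → 1.39778 mol Al, 2.09667 mol O.
Total oxygen = 2.79635 mol. Normalization factor = 4/2.79635 = 1.43044.
Mg per 4 O = 0.69968 × 1.43044 = 1.001.

1.001 Mg apfu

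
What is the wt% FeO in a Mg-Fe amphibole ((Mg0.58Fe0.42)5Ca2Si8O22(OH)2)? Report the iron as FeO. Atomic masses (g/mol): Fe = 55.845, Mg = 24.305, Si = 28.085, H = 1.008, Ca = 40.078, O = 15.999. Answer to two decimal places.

Formula mass = 878.587 g/mol.
2.10 Fe → 2.1000 mol FeO per formula unit; M(FeO) = 71.844, so FeO mass = 150.872 g.
150.872/878.587 × 100 = 17.17 wt%.

17.17 wt%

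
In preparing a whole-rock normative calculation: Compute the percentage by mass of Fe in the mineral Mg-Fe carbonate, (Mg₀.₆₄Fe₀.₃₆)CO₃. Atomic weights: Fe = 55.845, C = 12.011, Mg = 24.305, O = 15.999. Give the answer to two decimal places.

M((Mg₀.₆₄Fe₀.₃₆)CO₃) = 95.667 g/mol.
Fe contributes 0.36 × 55.845 = 20.104 g per mole.
20.104/95.667 = 0.2101 → 21.01%.

21.01 mass %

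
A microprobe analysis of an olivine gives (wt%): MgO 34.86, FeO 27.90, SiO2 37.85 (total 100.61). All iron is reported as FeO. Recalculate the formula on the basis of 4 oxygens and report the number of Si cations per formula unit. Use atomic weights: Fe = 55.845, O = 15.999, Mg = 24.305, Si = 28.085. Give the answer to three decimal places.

1.003 Si apfu

MgO: 34.86/40.304 = 0.86493 mol → 0.86493 mol Mg, 0.86493 mol O.
FeO: 27.90/71.844 = 0.38834 mol → 0.38834 mol Fe, 0.38834 mol O.
SiO2: 37.85/60.083 = 0.62996 mol → 0.62996 mol Si, 1.25992 mol O.
Total oxygen = 2.51319 mol. Normalization factor = 4/2.51319 = 1.59160.
Si per 4 O = 0.62996 × 1.59160 = 1.003.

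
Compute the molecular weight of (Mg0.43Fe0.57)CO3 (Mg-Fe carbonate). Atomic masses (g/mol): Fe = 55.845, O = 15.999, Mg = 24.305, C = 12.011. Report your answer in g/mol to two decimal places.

The formula mass is the sum 0.43×24.305 + 0.57×55.845 + 1×12.011 + 3×15.999.

102.29 g/mol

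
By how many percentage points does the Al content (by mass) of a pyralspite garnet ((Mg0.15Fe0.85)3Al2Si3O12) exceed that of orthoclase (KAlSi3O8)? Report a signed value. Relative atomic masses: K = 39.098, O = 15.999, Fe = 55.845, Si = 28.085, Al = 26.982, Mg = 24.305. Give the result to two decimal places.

M((Mg0.15Fe0.85)3Al2Si3O12) = 483.549 g/mol, so wt% Al = 53.964/483.549 × 100 = 11.16%.
M(KAlSi3O8) = 278.327 g/mol, so wt% Al = 26.982/278.327 × 100 = 9.69%.
11.16 − 9.69 = 1.47 pp.

1.47 percentage points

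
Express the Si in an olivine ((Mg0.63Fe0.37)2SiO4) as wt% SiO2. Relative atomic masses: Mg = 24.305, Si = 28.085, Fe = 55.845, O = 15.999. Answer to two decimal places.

36.63 wt%

Molar mass of (Mg0.63Fe0.37)2SiO4 = 1.26*24.305 + 0.74*55.845 + 1*28.085 + 4*15.999 = 164.031 g/mol.
Each formula unit contains 1 Si, equivalent to 1/1 = 1.0000 mol SiO2.
M(SiO2) = 1×28.085 + 2×15.999 = 60.083 g/mol.
Mass of SiO2 per formula unit = 1.0000 × 60.083 = 60.083 g.
SiO2 wt% = 60.083 / 164.031 × 100 = 36.63%.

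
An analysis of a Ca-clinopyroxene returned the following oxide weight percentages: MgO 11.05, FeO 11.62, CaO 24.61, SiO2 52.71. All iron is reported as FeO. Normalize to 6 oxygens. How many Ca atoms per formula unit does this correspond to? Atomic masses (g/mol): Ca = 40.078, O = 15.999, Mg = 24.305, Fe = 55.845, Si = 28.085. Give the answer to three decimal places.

MgO: 11.05/40.304 = 0.27417 mol → 0.27417 mol Mg, 0.27417 mol O.
FeO: 11.62/71.844 = 0.16174 mol → 0.16174 mol Fe, 0.16174 mol O.
CaO: 24.61/56.077 = 0.43886 mol → 0.43886 mol Ca, 0.43886 mol O.
SiO2: 52.71/60.083 = 0.87729 mol → 0.87729 mol Si, 1.75458 mol O.
Total oxygen = 2.62935 mol. Normalization factor = 6/2.62935 = 2.28193.
Ca per 6 O = 0.43886 × 2.28193 = 1.001.

1.001 Ca apfu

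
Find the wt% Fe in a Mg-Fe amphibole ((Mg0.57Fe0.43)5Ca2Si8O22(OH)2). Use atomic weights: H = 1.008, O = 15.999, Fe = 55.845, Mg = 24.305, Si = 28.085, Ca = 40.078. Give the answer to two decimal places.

Molar mass of (Mg0.57Fe0.43)5Ca2Si8O22(OH)2: 2.85*24.305 + 2.15*55.845 + 2*40.078 + 8*28.085 + 24*15.999 + 2*1.008 = 880.164 g/mol.
Mass of Fe per formula unit: 2.15 × 55.845 = 120.067 g.
Weight fraction Fe = 120.067 / 880.164 = 0.1364.

13.64 wt%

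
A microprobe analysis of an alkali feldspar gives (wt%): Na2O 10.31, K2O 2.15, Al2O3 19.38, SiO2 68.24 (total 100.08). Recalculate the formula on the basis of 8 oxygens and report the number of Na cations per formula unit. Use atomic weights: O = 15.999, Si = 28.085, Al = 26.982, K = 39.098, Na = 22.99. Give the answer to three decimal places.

Na2O: 10.31/61.979 = 0.16635 mol → 0.33270 mol Na, 0.16635 mol O.
K2O: 2.15/94.195 = 0.02282 mol → 0.04564 mol K, 0.02282 mol O.
Al2O3: 19.38/101.961 = 0.19007 mol → 0.38014 mol Al, 0.57021 mol O.
SiO2: 68.24/60.083 = 1.13576 mol → 1.13576 mol Si, 2.27152 mol O.
Total oxygen = 3.03090 mol. Normalization factor = 8/3.03090 = 2.63948.
Na per 8 O = 0.33270 × 2.63948 = 0.878.

0.878 Na apfu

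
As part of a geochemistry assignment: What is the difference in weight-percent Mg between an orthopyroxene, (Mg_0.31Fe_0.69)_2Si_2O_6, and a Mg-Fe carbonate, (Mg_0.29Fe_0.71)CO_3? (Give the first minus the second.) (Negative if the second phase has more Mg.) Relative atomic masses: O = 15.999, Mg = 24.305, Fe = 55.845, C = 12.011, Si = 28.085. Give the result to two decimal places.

-0.44 percentage points

Mg in (Mg_0.31Fe_0.69)_2Si_2O_6: molar mass 244.299 g/mol; 0.62×24.305 = 15.069 g → 6.17 wt%.
Mg in (Mg_0.29Fe_0.71)CO_3: molar mass 106.706 g/mol; 0.29×24.305 = 7.048 g → 6.61 wt%.
Difference = 6.17 − 6.61 = -0.44 percentage points.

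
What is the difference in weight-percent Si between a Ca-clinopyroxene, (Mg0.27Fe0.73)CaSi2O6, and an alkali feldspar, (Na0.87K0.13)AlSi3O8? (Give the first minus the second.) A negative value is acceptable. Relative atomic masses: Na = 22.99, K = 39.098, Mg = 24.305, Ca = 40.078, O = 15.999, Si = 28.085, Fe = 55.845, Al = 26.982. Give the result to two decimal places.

First mineral: 56.170 g Si in 239.571 g formula = 23.45 wt% Si.
Second mineral: 84.255 g Si in 264.313 g formula = 31.88 wt% Si.
23.45% − 31.88% gives a difference of -8.43 percentage points.

-8.43 percentage points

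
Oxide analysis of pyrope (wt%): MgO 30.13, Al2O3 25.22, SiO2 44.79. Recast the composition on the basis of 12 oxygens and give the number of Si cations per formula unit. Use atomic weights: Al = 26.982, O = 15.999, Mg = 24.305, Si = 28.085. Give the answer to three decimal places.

MgO (M=40.304): mol = 0.74757; Mg = 0.74757, O = 0.74757.
Al2O3 (M=101.961): mol = 0.24735; Al = 0.49470, O = 0.74205.
SiO2 (M=60.083): mol = 0.74547; Si = 0.74547, O = 1.49094.
ΣO = 2.98056; factor = 12/ΣO = 4.02609.
Si apfu = 0.74547 × 4.02609 = 3.001.

3.001 Si apfu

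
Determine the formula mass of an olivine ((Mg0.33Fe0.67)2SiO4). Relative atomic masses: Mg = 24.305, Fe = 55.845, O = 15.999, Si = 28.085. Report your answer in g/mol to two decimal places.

182.95 g/mol

M = 0.66*24.305 + 1.34*55.845 + 1*28.085 + 4*15.999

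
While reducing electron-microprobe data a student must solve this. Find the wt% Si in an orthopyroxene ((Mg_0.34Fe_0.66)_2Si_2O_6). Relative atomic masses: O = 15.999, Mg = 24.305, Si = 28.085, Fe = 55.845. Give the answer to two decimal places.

Molar mass of (Mg_0.34Fe_0.66)_2Si_2O_6: 0.68×24.305 + 1.32×55.845 + 2×28.085 + 6×15.999 = 242.407 g/mol.
Mass of Si per formula unit: 2 × 28.085 = 56.170 g.
Weight fraction Si = 56.170 / 242.407 = 0.2317.

23.17 weight percent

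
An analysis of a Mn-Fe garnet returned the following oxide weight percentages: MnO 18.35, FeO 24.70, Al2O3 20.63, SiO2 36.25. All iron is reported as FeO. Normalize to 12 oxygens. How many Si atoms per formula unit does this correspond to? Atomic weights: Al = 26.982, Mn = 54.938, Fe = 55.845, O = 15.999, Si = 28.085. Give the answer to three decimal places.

MnO: 18.35/70.937 = 0.25868 mol → 0.25868 mol Mn, 0.25868 mol O.
FeO: 24.70/71.844 = 0.34380 mol → 0.34380 mol Fe, 0.34380 mol O.
Al2O3: 20.63/101.961 = 0.20233 mol → 0.40466 mol Al, 0.60699 mol O.
SiO2: 36.25/60.083 = 0.60333 mol → 0.60333 mol Si, 1.20666 mol O.
Total oxygen = 2.41613 mol. Normalization factor = 12/2.41613 = 4.96662.
Si per 12 O = 0.60333 × 4.96662 = 2.997.

2.997 Si apfu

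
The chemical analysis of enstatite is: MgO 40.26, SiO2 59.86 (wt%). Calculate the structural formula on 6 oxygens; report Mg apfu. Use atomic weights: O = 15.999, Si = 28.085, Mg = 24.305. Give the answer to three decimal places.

2.004 Mg apfu

40.26 wt% MgO ÷ 40.304 g/mol = 0.99891 mol, giving 0.99891 Mg and 0.99891 O.
59.86 wt% SiO2 ÷ 60.083 g/mol = 0.99629 mol, giving 0.99629 Si and 1.99258 O.
Oxygen sums to 2.99149; scaling by 6/2.99149 = 2.00569 puts the formula on 6 O.
Mg: 0.99891 × 2.00569 = 2.004 atoms per formula unit.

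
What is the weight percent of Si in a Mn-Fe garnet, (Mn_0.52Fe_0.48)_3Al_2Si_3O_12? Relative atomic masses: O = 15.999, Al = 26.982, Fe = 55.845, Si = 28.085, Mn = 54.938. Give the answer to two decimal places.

M((Mn_0.52Fe_0.48)_3Al_2Si_3O_12) = 496.327 g/mol.
Si contributes 3 × 28.085 = 84.255 g per mole.
84.255/496.327 = 0.1698 → 16.98%.

16.98 mass %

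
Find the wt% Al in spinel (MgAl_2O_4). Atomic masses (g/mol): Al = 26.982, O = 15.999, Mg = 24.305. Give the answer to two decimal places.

37.93 weight percent

Molar mass of MgAl_2O_4: 1*24.305 + 2*26.982 + 4*15.999 = 142.265 g/mol.
Mass of Al per formula unit: 2 × 26.982 = 53.964 g.
Weight fraction Al = 53.964 / 142.265 = 0.3793.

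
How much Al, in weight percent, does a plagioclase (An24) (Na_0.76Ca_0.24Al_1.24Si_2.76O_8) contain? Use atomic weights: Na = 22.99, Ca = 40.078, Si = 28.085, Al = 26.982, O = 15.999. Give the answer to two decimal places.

Molar mass of Na_0.76Ca_0.24Al_1.24Si_2.76O_8: 0.76×22.99 + 0.24×40.078 + 1.24×26.982 + 2.76×28.085 + 8×15.999 = 266.055 g/mol.
Mass of Al per formula unit: 1.24 × 26.982 = 33.458 g.
Weight fraction Al = 33.458 / 266.055 = 0.1258.

12.58 weight percent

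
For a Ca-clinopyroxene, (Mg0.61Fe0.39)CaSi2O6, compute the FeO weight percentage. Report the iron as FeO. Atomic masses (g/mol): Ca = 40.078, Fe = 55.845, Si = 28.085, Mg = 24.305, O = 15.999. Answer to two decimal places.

Formula mass = 228.848 g/mol.
0.39 Fe → 0.3900 mol FeO per formula unit; M(FeO) = 71.844, so FeO mass = 28.019 g.
28.019/228.848 × 100 = 12.24 wt%.

12.24 wt%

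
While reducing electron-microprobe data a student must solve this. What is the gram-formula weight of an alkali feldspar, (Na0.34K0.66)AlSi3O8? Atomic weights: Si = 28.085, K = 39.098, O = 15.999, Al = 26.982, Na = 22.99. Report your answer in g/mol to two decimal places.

M = 0.34×22.99 + 0.66×39.098 + 1×26.982 + 3×28.085 + 8×15.999

272.85 g/mol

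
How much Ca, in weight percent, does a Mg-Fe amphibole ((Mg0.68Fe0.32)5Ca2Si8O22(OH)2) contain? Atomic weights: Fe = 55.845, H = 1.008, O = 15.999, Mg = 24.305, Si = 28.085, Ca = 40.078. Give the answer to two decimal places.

Formula mass = 3.40*24.305 + 1.60*55.845 + 2*40.078 + 8*28.085 + 24*15.999 + 2*1.008 = 862.817 g/mol, of which 80.156 g is Ca.
So Ca makes up 80.156/862.817 = 0.0929 of the mass, i.e. 9.29%.

9.29 weight percent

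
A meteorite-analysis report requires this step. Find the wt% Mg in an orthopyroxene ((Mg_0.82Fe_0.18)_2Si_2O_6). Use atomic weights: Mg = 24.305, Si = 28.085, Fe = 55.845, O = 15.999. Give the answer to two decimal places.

18.79 mass %

M((Mg_0.82Fe_0.18)_2Si_2O_6) = 212.128 g/mol.
Mg contributes 1.64 × 24.305 = 39.860 g per mole.
39.860/212.128 = 0.1879 → 18.79%.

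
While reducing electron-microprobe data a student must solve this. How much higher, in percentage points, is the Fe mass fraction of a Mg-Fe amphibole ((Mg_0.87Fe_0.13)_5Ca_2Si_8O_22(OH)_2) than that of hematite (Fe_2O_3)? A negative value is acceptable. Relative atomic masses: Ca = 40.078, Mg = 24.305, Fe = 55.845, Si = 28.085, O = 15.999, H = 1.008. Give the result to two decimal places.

-65.58 percentage points

First mineral: 36.299 g Fe in 832.854 g formula = 4.36 wt% Fe.
Second mineral: 111.690 g Fe in 159.687 g formula = 69.94 wt% Fe.
4.36% − 69.94% gives a difference of -65.58 percentage points.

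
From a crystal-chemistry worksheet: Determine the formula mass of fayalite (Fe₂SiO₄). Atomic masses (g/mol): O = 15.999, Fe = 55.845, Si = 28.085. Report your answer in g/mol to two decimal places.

The formula mass is the sum 2·55.845 + 1·28.085 + 4·15.999.

203.77 g/mol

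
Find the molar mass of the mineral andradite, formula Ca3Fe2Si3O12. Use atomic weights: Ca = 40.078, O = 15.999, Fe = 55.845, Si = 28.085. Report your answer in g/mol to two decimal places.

M = 3×40.078 + 2×55.845 + 3×28.085 + 12×15.999

508.17 g/mol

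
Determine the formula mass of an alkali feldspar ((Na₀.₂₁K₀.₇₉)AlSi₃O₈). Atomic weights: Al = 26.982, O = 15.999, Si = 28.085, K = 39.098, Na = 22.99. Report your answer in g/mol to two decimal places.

The formula mass is the sum 0.21×22.99 + 0.79×39.098 + 1×26.982 + 3×28.085 + 8×15.999.

274.94 g/mol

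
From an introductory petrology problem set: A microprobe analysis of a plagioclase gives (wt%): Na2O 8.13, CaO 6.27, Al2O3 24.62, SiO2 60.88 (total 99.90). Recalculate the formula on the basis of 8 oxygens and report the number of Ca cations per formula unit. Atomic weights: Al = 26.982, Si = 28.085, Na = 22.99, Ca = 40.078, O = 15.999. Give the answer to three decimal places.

8.13 wt% Na2O ÷ 61.979 g/mol = 0.13117 mol, giving 0.26234 Na and 0.13117 O.
6.27 wt% CaO ÷ 56.077 g/mol = 0.11181 mol, giving 0.11181 Ca and 0.11181 O.
24.62 wt% Al2O3 ÷ 101.961 g/mol = 0.24146 mol, giving 0.48292 Al and 0.72438 O.
60.88 wt% SiO2 ÷ 60.083 g/mol = 1.01326 mol, giving 1.01326 Si and 2.02652 O.
Oxygen sums to 2.99388; scaling by 8/2.99388 = 2.67212 puts the formula on 8 O.
Ca: 0.11181 × 2.67212 = 0.299 atoms per formula unit.

0.299 Ca apfu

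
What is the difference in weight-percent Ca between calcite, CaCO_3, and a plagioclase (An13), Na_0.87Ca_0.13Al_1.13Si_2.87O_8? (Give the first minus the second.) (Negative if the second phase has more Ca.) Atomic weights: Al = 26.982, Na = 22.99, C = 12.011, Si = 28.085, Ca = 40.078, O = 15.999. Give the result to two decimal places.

38.07 percentage points

First mineral: 40.078 g Ca in 100.086 g formula = 40.04 wt% Ca.
Second mineral: 5.210 g Ca in 264.297 g formula = 1.97 wt% Ca.
40.04% − 1.97% gives a difference of 38.07 percentage points.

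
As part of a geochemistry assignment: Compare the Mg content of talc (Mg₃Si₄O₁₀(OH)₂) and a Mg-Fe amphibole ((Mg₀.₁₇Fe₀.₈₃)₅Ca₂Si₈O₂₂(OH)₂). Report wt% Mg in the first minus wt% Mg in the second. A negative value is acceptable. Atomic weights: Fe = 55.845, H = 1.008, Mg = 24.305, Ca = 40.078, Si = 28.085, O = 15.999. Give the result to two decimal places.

Mg in Mg₃Si₄O₁₀(OH)₂: molar mass 379.259 g/mol; 3×24.305 = 72.915 g → 19.23 wt%.
Mg in (Mg₀.₁₇Fe₀.₈₃)₅Ca₂Si₈O₂₂(OH)₂: molar mass 943.244 g/mol; 0.85×24.305 = 20.659 g → 2.19 wt%.
Difference = 19.23 − 2.19 = 17.04 percentage points.

17.04 percentage points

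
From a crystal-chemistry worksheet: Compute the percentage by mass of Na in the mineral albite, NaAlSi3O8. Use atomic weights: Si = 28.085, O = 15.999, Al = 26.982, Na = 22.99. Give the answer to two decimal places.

Molar mass of NaAlSi3O8: 1*22.99 + 1*26.982 + 3*28.085 + 8*15.999 = 262.219 g/mol.
Mass of Na per formula unit: 1 × 22.99 = 22.990 g.
Weight fraction Na = 22.990 / 262.219 = 0.0877.

8.77 wt%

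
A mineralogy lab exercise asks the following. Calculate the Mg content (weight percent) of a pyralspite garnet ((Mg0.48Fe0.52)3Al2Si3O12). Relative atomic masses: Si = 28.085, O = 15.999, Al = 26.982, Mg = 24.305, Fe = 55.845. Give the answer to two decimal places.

Formula mass = 1.44·24.305 + 1.56·55.845 + 2·26.982 + 3·28.085 + 12·15.999 = 452.324 g/mol, of which 34.999 g is Mg.
So Mg makes up 34.999/452.324 = 0.0774 of the mass, i.e. 7.74%.

7.74 weight percent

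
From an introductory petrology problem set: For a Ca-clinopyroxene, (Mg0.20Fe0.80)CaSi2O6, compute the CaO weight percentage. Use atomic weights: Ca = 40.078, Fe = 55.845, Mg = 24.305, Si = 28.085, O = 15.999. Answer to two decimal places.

23.19 wt%

Molar mass of (Mg0.20Fe0.80)CaSi2O6 = 0.20*24.305 + 0.80*55.845 + 1*40.078 + 2*28.085 + 6*15.999 = 241.779 g/mol.
Each formula unit contains 1 Ca, equivalent to 1/1 = 1.0000 mol CaO.
M(CaO) = 1×40.078 + 1×15.999 = 56.077 g/mol.
Mass of CaO per formula unit = 1.0000 × 56.077 = 56.077 g.
CaO wt% = 56.077 / 241.779 × 100 = 23.19%.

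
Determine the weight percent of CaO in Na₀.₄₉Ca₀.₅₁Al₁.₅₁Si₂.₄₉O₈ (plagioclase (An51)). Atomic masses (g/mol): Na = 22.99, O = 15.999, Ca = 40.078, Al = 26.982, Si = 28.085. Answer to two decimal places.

M(Na₀.₄₉Ca₀.₅₁Al₁.₅₁Si₂.₄₉O₈) = 270.371 g/mol; M(CaO) = 56.077 g/mol.
Moles CaO per formula unit = 0.51 Ca ÷ 1 = 0.5100.
CaO fraction = (0.5100 × 56.077) / 270.371 = 28.599/270.371 = 0.1058.

10.58 wt%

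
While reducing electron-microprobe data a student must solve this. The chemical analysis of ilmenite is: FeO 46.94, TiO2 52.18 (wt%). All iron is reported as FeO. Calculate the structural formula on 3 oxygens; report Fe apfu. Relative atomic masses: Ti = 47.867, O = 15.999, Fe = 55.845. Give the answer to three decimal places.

46.94 wt% FeO ÷ 71.844 g/mol = 0.65336 mol, giving 0.65336 Fe and 0.65336 O.
52.18 wt% TiO2 ÷ 79.865 g/mol = 0.65335 mol, giving 0.65335 Ti and 1.30670 O.
Oxygen sums to 1.96006; scaling by 3/1.96006 = 1.53057 puts the formula on 3 O.
Fe: 0.65336 × 1.53057 = 1.000 atoms per formula unit.

1.000 Fe apfu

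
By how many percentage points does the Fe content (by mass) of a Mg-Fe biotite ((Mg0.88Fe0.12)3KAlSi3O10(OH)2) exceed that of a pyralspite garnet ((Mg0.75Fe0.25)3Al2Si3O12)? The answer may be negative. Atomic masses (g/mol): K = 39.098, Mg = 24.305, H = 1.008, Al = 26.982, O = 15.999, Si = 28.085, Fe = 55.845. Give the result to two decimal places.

-5.12 percentage points

M((Mg0.88Fe0.12)3KAlSi3O10(OH)2) = 428.608 g/mol, so wt% Fe = 20.104/428.608 × 100 = 4.69%.
M((Mg0.75Fe0.25)3Al2Si3O12) = 426.777 g/mol, so wt% Fe = 41.884/426.777 × 100 = 9.81%.
4.69 − 9.81 = -5.12 pp.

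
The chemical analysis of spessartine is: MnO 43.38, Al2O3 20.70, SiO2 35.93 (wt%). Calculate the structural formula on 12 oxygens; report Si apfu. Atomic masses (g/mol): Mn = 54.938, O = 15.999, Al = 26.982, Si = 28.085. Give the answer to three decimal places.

43.38 wt% MnO ÷ 70.937 g/mol = 0.61153 mol, giving 0.61153 Mn and 0.61153 O.
20.70 wt% Al2O3 ÷ 101.961 g/mol = 0.20302 mol, giving 0.40604 Al and 0.60906 O.
35.93 wt% SiO2 ÷ 60.083 g/mol = 0.59801 mol, giving 0.59801 Si and 1.19602 O.
Oxygen sums to 2.41661; scaling by 12/2.41661 = 4.96563 puts the formula on 12 O.
Si: 0.59801 × 4.96563 = 2.969 atoms per formula unit.

2.969 Si apfu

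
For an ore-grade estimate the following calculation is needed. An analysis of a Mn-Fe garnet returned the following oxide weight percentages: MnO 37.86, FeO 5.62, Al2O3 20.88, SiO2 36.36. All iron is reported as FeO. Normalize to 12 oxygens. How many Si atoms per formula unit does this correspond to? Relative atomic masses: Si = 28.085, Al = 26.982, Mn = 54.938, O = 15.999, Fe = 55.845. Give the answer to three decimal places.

37.86 wt% MnO ÷ 70.937 g/mol = 0.53371 mol, giving 0.53371 Mn and 0.53371 O.
5.62 wt% FeO ÷ 71.844 g/mol = 0.07823 mol, giving 0.07823 Fe and 0.07823 O.
20.88 wt% Al2O3 ÷ 101.961 g/mol = 0.20478 mol, giving 0.40956 Al and 0.61434 O.
36.36 wt% SiO2 ÷ 60.083 g/mol = 0.60516 mol, giving 0.60516 Si and 1.21032 O.
Oxygen sums to 2.43660; scaling by 12/2.43660 = 4.92490 puts the formula on 12 O.
Si: 0.60516 × 4.92490 = 2.980 atoms per formula unit.

2.980 Si apfu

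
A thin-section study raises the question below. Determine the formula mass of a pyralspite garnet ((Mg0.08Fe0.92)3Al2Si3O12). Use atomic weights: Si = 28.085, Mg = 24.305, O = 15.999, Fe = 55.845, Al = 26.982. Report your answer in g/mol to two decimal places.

M = 0.24(24.305) + 2.76(55.845) + 2(26.982) + 3(28.085) + 12(15.999)

490.17 g/mol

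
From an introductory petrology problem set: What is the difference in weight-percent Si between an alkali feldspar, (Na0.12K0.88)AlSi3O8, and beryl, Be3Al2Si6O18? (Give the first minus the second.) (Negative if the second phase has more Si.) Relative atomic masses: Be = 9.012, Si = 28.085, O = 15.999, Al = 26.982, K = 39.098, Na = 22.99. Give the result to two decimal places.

M((Na0.12K0.88)AlSi3O8) = 276.394 g/mol, so wt% Si = 84.255/276.394 × 100 = 30.48%.
M(Be3Al2Si6O18) = 537.492 g/mol, so wt% Si = 168.510/537.492 × 100 = 31.35%.
30.48 − 31.35 = -0.87 pp.

-0.87 percentage points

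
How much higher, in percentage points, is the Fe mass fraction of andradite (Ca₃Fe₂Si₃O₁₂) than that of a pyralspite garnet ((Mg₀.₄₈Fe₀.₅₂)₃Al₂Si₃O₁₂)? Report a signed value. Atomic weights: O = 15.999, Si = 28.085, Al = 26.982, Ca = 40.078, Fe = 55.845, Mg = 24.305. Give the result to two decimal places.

2.72 percentage points

Fe in Ca₃Fe₂Si₃O₁₂: molar mass 508.167 g/mol; 2×55.845 = 111.690 g → 21.98 wt%.
Fe in (Mg₀.₄₈Fe₀.₅₂)₃Al₂Si₃O₁₂: molar mass 452.324 g/mol; 1.56×55.845 = 87.118 g → 19.26 wt%.
Difference = 21.98 − 19.26 = 2.72 percentage points.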